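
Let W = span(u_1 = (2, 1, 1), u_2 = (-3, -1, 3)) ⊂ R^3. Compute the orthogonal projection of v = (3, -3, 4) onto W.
proj_W(v) = (61/49, 93/98, 349/98)

Set up U = [u_1 | ... | u_2] ∈ R^(3×2). The projector onto W = col(U) is P = U (U^T U)^(-1) U^T.
Compute U^T U =
  [6, -4]
  [-4, 19],
and U^T v = (7, 6).
Solve U^T U · c = U^T v for the coefficients: c = (157/98, 32/49). The projection is proj_W(v) = U c.
Check: (v - proj_W(v)) · u_1 = 0  (should be 0).
Check: (v - proj_W(v)) · u_2 = 0  (should be 0).
Result: proj_W(v) = (61/49, 93/98, 349/98).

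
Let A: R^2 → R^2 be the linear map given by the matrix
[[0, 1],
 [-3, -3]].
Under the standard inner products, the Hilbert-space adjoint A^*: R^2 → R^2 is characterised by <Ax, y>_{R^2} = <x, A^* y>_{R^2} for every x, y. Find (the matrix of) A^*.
A^* = A^T =
[[0, -3],
 [1, -3]]

For real matrices with standard dot products, the defining identity <Ax, y> = <x, A^* y> gives (Ax)^T y = x^T (A^*) y, i.e. x^T A^T y = x^T (A^*) y. Since this holds for all x, y, we must have A^* = A^T. Therefore
A^* =
[[0, -3],
 [1, -3]].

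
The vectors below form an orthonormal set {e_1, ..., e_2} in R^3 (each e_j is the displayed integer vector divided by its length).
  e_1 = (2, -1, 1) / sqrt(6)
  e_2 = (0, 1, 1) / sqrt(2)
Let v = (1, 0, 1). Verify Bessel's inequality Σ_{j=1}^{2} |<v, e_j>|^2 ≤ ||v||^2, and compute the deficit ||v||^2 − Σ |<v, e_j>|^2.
Σ |<v, e_j>|^2 = 2; ||v||^2 = 2; deficit = 0

Write each e_j = u_j / sqrt(<u_j, u_j>) where u_j is the displayed integer vector. Then <v, e_j> = <v, u_j> / sqrt(<u_j, u_j>), so |<v, e_j>|^2 = <v, u_j>^2 / <u_j, u_j>.
Coefficients: <v, e_1> = 3/sqrt(6), <v, e_2> = 1/sqrt(2).
Square and sum: Σ |<v, e_j>|^2 = 2.
Compute ||v||^2 = v·v = 2.
Deficit = 2 − 2 = 0 ≥ 0, confirming Bessel's inequality. (The deficit equals ||v − Σ <v,e_j> e_j||^2, the squared distance from v to span{e_j}.)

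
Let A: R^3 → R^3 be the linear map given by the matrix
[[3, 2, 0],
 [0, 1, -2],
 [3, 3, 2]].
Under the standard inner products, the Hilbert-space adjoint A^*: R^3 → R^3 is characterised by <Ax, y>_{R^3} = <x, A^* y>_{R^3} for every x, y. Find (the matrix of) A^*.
A^* = A^T =
[[3, 0, 3],
 [2, 1, 3],
 [0, -2, 2]]

For real matrices with standard dot products, the defining identity <Ax, y> = <x, A^* y> gives (Ax)^T y = x^T (A^*) y, i.e. x^T A^T y = x^T (A^*) y. Since this holds for all x, y, we must have A^* = A^T. Therefore
A^* =
[[3, 0, 3],
 [2, 1, 3],
 [0, -2, 2]].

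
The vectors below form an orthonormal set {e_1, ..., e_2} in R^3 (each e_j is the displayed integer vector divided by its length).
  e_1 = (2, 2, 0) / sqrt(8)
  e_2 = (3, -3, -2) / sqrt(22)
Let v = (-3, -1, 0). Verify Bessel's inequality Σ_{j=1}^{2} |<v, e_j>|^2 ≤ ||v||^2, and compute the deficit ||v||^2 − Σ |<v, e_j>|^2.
Σ |<v, e_j>|^2 = 106/11; ||v||^2 = 10; deficit = 4/11

Write each e_j = u_j / sqrt(<u_j, u_j>) where u_j is the displayed integer vector. Then <v, e_j> = <v, u_j> / sqrt(<u_j, u_j>), so |<v, e_j>|^2 = <v, u_j>^2 / <u_j, u_j>.
Coefficients: <v, e_1> = -8/sqrt(8), <v, e_2> = -6/sqrt(22).
Square and sum: Σ |<v, e_j>|^2 = 106/11.
Compute ||v||^2 = v·v = 10.
Deficit = 10 − 106/11 = 4/11 ≥ 0, confirming Bessel's inequality. (The deficit equals ||v − Σ <v,e_j> e_j||^2, the squared distance from v to span{e_j}.)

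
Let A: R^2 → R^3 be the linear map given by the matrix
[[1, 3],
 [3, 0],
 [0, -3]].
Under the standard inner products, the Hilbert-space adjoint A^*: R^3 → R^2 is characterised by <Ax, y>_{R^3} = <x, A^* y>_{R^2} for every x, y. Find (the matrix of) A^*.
A^* = A^T =
[[1, 3, 0],
 [3, 0, -3]]

For real matrices with standard dot products, the defining identity <Ax, y> = <x, A^* y> gives (Ax)^T y = x^T (A^*) y, i.e. x^T A^T y = x^T (A^*) y. Since this holds for all x, y, we must have A^* = A^T. Therefore
A^* =
[[1, 3, 0],
 [3, 0, -3]].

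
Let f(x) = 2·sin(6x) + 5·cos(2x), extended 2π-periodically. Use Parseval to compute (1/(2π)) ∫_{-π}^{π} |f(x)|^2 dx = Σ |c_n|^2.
Σ |c_n|^2 = 29/2

Expand |f|^2 and use orthogonality of {sin(nx), cos(mx)} on [-π, π]:
  ∫_{-π}^{π} sin(nx)^2 dx = π, ∫ cos(mx)^2 dx = π, and cross terms integrate to 0.
So ∫_{-π}^{π} f(x)^2 dx = 2^2 · π + 5^2 · π = (4 + 25)π.
Divide by 2π: (4 + 25)/2 = 29/2.
By Parseval, this equals Σ |c_n|^2.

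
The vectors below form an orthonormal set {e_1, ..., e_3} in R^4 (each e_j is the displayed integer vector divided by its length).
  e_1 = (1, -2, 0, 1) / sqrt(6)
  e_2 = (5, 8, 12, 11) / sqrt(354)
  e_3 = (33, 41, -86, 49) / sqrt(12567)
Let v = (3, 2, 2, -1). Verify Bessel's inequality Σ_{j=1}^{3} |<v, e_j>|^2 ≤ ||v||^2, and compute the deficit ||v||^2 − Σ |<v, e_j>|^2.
Σ |<v, e_j>|^2 = 1334/213; ||v||^2 = 18; deficit = 2500/213

Write each e_j = u_j / sqrt(<u_j, u_j>) where u_j is the displayed integer vector. Then <v, e_j> = <v, u_j> / sqrt(<u_j, u_j>), so |<v, e_j>|^2 = <v, u_j>^2 / <u_j, u_j>.
Coefficients: <v, e_1> = -2/sqrt(6), <v, e_2> = 44/sqrt(354), <v, e_3> = -40/sqrt(12567).
Square and sum: Σ |<v, e_j>|^2 = 1334/213.
Compute ||v||^2 = v·v = 18.
Deficit = 18 − 1334/213 = 2500/213 ≥ 0, confirming Bessel's inequality. (The deficit equals ||v − Σ <v,e_j> e_j||^2, the squared distance from v to span{e_j}.)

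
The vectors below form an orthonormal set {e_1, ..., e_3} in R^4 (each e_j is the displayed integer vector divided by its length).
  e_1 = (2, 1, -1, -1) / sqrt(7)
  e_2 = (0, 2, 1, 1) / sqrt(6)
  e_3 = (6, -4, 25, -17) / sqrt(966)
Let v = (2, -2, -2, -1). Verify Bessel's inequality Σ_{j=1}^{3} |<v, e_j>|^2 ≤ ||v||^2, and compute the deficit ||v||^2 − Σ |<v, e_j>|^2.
Σ |<v, e_j>|^2 = 274/23; ||v||^2 = 13; deficit = 25/23

Write each e_j = u_j / sqrt(<u_j, u_j>) where u_j is the displayed integer vector. Then <v, e_j> = <v, u_j> / sqrt(<u_j, u_j>), so |<v, e_j>|^2 = <v, u_j>^2 / <u_j, u_j>.
Coefficients: <v, e_1> = 5/sqrt(7), <v, e_2> = -7/sqrt(6), <v, e_3> = -13/sqrt(966).
Square and sum: Σ |<v, e_j>|^2 = 274/23.
Compute ||v||^2 = v·v = 13.
Deficit = 13 − 274/23 = 25/23 ≥ 0, confirming Bessel's inequality. (The deficit equals ||v − Σ <v,e_j> e_j||^2, the squared distance from v to span{e_j}.)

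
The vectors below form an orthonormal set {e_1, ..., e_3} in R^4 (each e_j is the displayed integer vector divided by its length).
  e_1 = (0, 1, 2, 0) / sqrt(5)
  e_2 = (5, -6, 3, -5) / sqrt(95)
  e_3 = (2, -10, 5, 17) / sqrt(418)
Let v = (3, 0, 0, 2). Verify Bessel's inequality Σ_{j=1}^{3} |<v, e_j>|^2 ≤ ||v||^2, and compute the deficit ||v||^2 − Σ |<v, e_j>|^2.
Σ |<v, e_j>|^2 = 45/11; ||v||^2 = 13; deficit = 98/11

Write each e_j = u_j / sqrt(<u_j, u_j>) where u_j is the displayed integer vector. Then <v, e_j> = <v, u_j> / sqrt(<u_j, u_j>), so |<v, e_j>|^2 = <v, u_j>^2 / <u_j, u_j>.
Coefficients: <v, e_1> = 0/sqrt(5), <v, e_2> = 5/sqrt(95), <v, e_3> = 40/sqrt(418).
Square and sum: Σ |<v, e_j>|^2 = 45/11.
Compute ||v||^2 = v·v = 13.
Deficit = 13 − 45/11 = 98/11 ≥ 0, confirming Bessel's inequality. (The deficit equals ||v − Σ <v,e_j> e_j||^2, the squared distance from v to span{e_j}.)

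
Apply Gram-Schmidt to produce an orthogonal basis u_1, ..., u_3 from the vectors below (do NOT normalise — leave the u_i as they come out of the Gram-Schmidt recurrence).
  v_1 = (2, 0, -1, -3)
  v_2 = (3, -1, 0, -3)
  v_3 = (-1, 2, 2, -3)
Orthogonal basis:
  u_1 = (2, 0, -1, -3)
  u_2 = (6/7, -1, 15/14, 3/14)
  u_3 = (-54/41, 63/41, 117/41, -75/41)

Apply the Gram-Schmidt recurrence
  u_1 = v_1
  u_i = v_i − Σ_{j<i} ((v_i · u_j) / (u_j · u_j)) · u_j.

Step by step this gives:
  u_1 = (2, 0, -1, -3)
  u_2 = (6/7, -1, 15/14, 3/14)
  u_3 = (-54/41, 63/41, 117/41, -75/41)

Orthogonality check:
  u_2 · u_1 = 0 (should be 0)
  u_3 · u_1 = 0 (should be 0)
  u_3 · u_2 = 0 (should be 0)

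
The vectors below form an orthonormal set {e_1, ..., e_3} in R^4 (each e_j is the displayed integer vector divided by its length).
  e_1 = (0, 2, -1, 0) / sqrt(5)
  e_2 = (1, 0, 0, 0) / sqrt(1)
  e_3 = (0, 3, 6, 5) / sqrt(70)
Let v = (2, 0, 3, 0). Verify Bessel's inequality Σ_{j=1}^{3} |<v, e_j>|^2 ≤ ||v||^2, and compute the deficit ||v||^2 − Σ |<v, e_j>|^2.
Σ |<v, e_j>|^2 = 73/7; ||v||^2 = 13; deficit = 18/7

Write each e_j = u_j / sqrt(<u_j, u_j>) where u_j is the displayed integer vector. Then <v, e_j> = <v, u_j> / sqrt(<u_j, u_j>), so |<v, e_j>|^2 = <v, u_j>^2 / <u_j, u_j>.
Coefficients: <v, e_1> = -3/sqrt(5), <v, e_2> = 2/sqrt(1), <v, e_3> = 18/sqrt(70).
Square and sum: Σ |<v, e_j>|^2 = 73/7.
Compute ||v||^2 = v·v = 13.
Deficit = 13 − 73/7 = 18/7 ≥ 0, confirming Bessel's inequality. (The deficit equals ||v − Σ <v,e_j> e_j||^2, the squared distance from v to span{e_j}.)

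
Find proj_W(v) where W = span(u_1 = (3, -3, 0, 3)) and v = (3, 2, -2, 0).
proj_W(v) = (1/3, -1/3, 0, 1/3)

Set up U = [u_1 | ... | u_1] ∈ R^(4×1). The projector onto W = col(U) is P = U (U^T U)^(-1) U^T.
Compute U^T U =
  [27],
and U^T v = (3).
Solve U^T U · c = U^T v for the coefficients: c = (1/9). The projection is proj_W(v) = U c.
Check: (v - proj_W(v)) · u_1 = 0  (should be 0).
Result: proj_W(v) = (1/3, -1/3, 0, 1/3).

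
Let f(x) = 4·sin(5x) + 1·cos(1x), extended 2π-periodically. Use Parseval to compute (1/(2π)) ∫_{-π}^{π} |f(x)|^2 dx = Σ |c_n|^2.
Σ |c_n|^2 = 17/2

Expand |f|^2 and use orthogonality of {sin(nx), cos(mx)} on [-π, π]:
  ∫_{-π}^{π} sin(nx)^2 dx = π, ∫ cos(mx)^2 dx = π, and cross terms integrate to 0.
So ∫_{-π}^{π} f(x)^2 dx = 4^2 · π + 1^2 · π = (16 + 1)π.
Divide by 2π: (16 + 1)/2 = 17/2.
By Parseval, this equals Σ |c_n|^2.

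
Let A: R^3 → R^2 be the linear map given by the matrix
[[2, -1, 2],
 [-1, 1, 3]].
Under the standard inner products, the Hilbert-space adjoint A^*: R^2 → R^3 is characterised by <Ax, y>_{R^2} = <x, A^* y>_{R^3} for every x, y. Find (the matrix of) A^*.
A^* = A^T =
[[2, -1],
 [-1, 1],
 [2, 3]]

For real matrices with standard dot products, the defining identity <Ax, y> = <x, A^* y> gives (Ax)^T y = x^T (A^*) y, i.e. x^T A^T y = x^T (A^*) y. Since this holds for all x, y, we must have A^* = A^T. Therefore
A^* =
[[2, -1],
 [-1, 1],
 [2, 3]].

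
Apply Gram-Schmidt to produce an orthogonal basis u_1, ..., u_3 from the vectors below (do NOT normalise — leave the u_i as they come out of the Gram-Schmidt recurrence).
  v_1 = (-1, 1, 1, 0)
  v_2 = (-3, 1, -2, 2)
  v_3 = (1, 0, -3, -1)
Orthogonal basis:
  u_1 = (-1, 1, 1, 0)
  u_2 = (-7/3, 1/3, -8/3, 2)
  u_3 = (9/50, 63/50, -27/25, -36/25)

Apply the Gram-Schmidt recurrence
  u_1 = v_1
  u_i = v_i − Σ_{j<i} ((v_i · u_j) / (u_j · u_j)) · u_j.

Step by step this gives:
  u_1 = (-1, 1, 1, 0)
  u_2 = (-7/3, 1/3, -8/3, 2)
  u_3 = (9/50, 63/50, -27/25, -36/25)

Orthogonality check:
  u_2 · u_1 = 0 (should be 0)
  u_3 · u_1 = 0 (should be 0)
  u_3 · u_2 = 0 (should be 0)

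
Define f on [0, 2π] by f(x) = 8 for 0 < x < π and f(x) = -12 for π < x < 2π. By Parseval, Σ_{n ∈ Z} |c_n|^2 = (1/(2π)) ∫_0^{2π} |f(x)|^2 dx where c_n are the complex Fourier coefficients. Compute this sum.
Σ |c_n|^2 = 104

Parseval equates the L^2 energy of f (normalised by 1/(2π)) with the ℓ^2 sum of its Fourier coefficients: (1/(2π)) ∫_0^{2π} |f|^2 = Σ |c_n|^2.
Compute the left side: (1/(2π)) [∫_0^π 8^2 dx + ∫_π^{2π} (-12)^2 dx] = (1/(2π)) · (64π + 144π) = (64 + 144)/2 = 104.
So Σ_{n ∈ Z} |c_n|^2 = 104.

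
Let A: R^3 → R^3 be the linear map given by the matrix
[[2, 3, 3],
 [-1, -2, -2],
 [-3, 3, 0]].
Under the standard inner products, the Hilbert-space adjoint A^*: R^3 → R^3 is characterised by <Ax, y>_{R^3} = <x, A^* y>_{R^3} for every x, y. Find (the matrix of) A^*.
A^* = A^T =
[[2, -1, -3],
 [3, -2, 3],
 [3, -2, 0]]

For real matrices with standard dot products, the defining identity <Ax, y> = <x, A^* y> gives (Ax)^T y = x^T (A^*) y, i.e. x^T A^T y = x^T (A^*) y. Since this holds for all x, y, we must have A^* = A^T. Therefore
A^* =
[[2, -1, -3],
 [3, -2, 3],
 [3, -2, 0]].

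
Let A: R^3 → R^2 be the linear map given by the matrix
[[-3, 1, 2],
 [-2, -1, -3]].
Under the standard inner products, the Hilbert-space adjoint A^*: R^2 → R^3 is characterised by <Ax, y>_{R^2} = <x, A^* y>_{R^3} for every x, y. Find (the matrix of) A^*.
A^* = A^T =
[[-3, -2],
 [1, -1],
 [2, -3]]

For real matrices with standard dot products, the defining identity <Ax, y> = <x, A^* y> gives (Ax)^T y = x^T (A^*) y, i.e. x^T A^T y = x^T (A^*) y. Since this holds for all x, y, we must have A^* = A^T. Therefore
A^* =
[[-3, -2],
 [1, -1],
 [2, -3]].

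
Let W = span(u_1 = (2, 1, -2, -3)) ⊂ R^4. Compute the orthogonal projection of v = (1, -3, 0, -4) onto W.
proj_W(v) = (11/9, 11/18, -11/9, -11/6)

Set up U = [u_1 | ... | u_1] ∈ R^(4×1). The projector onto W = col(U) is P = U (U^T U)^(-1) U^T.
Compute U^T U =
  [18],
and U^T v = (11).
Solve U^T U · c = U^T v for the coefficients: c = (11/18). The projection is proj_W(v) = U c.
Check: (v - proj_W(v)) · u_1 = 0  (should be 0).
Result: proj_W(v) = (11/9, 11/18, -11/9, -11/6).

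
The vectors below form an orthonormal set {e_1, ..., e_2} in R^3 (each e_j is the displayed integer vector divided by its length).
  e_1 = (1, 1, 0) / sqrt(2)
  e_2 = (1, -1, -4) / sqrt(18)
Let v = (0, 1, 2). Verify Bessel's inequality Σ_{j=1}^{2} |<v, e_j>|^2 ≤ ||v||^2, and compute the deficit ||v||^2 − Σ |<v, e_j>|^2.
Σ |<v, e_j>|^2 = 5; ||v||^2 = 5; deficit = 0

Write each e_j = u_j / sqrt(<u_j, u_j>) where u_j is the displayed integer vector. Then <v, e_j> = <v, u_j> / sqrt(<u_j, u_j>), so |<v, e_j>|^2 = <v, u_j>^2 / <u_j, u_j>.
Coefficients: <v, e_1> = 1/sqrt(2), <v, e_2> = -9/sqrt(18).
Square and sum: Σ |<v, e_j>|^2 = 5.
Compute ||v||^2 = v·v = 5.
Deficit = 5 − 5 = 0 ≥ 0, confirming Bessel's inequality. (The deficit equals ||v − Σ <v,e_j> e_j||^2, the squared distance from v to span{e_j}.)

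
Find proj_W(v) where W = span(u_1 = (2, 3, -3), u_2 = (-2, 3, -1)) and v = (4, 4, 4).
proj_W(v) = (88/61, 36/61, -68/61)

Set up U = [u_1 | ... | u_2] ∈ R^(3×2). The projector onto W = col(U) is P = U (U^T U)^(-1) U^T.
Compute U^T U =
  [22, 8]
  [8, 14],
and U^T v = (8, 0).
Solve U^T U · c = U^T v for the coefficients: c = (28/61, -16/61). The projection is proj_W(v) = U c.
Check: (v - proj_W(v)) · u_1 = 0  (should be 0).
Check: (v - proj_W(v)) · u_2 = 0  (should be 0).
Result: proj_W(v) = (88/61, 36/61, -68/61).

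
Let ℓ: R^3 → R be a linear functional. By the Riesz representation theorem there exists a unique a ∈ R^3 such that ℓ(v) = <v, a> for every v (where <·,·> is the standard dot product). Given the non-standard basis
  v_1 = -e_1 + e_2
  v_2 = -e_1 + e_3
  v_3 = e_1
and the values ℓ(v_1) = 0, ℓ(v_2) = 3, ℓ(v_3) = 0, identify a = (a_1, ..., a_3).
a = (0, 0, 3)

Write a = (a_1, ..., a_3) in the standard basis. For each basis vector v_i, ℓ(v_i) = <v_i, a> is a linear equation in the a_j's. Collect the n equations into a matrix system V a = ℓ, where row i of V is v_i (expressed in the standard basis). Since V is invertible (lower-triangular with 1s on the diagonal, up to permutation), solve by back-substitution:
  V =
[[-1, 1, 0],
 [-1, 0, 1],
 [1, 0, 0]]
  V a = (0, 3, 0)
Solving gives a = (0, 0, 3).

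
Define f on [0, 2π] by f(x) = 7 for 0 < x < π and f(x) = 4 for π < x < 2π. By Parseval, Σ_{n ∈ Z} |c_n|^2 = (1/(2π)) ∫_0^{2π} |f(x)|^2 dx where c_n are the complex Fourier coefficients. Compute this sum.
Σ |c_n|^2 = 65/2

Parseval equates the L^2 energy of f (normalised by 1/(2π)) with the ℓ^2 sum of its Fourier coefficients: (1/(2π)) ∫_0^{2π} |f|^2 = Σ |c_n|^2.
Compute the left side: (1/(2π)) [∫_0^π 7^2 dx + ∫_π^{2π} 4^2 dx] = (1/(2π)) · (49π + 16π) = (49 + 16)/2 = 65/2.
So Σ_{n ∈ Z} |c_n|^2 = 65/2.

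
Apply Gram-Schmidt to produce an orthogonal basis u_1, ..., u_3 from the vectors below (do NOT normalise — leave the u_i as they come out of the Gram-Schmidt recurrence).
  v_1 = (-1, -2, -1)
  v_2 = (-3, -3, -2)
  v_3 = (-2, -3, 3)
Orthogonal basis:
  u_1 = (-1, -2, -1)
  u_2 = (-7/6, 2/3, -1/6)
  u_3 = (-14/11, -14/11, 42/11)

Apply the Gram-Schmidt recurrence
  u_1 = v_1
  u_i = v_i − Σ_{j<i} ((v_i · u_j) / (u_j · u_j)) · u_j.

Step by step this gives:
  u_1 = (-1, -2, -1)
  u_2 = (-7/6, 2/3, -1/6)
  u_3 = (-14/11, -14/11, 42/11)

Orthogonality check:
  u_2 · u_1 = 0 (should be 0)
  u_3 · u_1 = 0 (should be 0)
  u_3 · u_2 = 0 (should be 0)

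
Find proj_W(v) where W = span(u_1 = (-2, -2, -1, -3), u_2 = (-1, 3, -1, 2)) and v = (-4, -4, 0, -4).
proj_W(v) = (-172/63, -220/63, -80/63, -100/21)

Set up U = [u_1 | ... | u_2] ∈ R^(4×2). The projector onto W = col(U) is P = U (U^T U)^(-1) U^T.
Compute U^T U =
  [18, -9]
  [-9, 15],
and U^T v = (28, -16).
Solve U^T U · c = U^T v for the coefficients: c = (92/63, -4/21). The projection is proj_W(v) = U c.
Check: (v - proj_W(v)) · u_1 = 0  (should be 0).
Check: (v - proj_W(v)) · u_2 = 0  (should be 0).
Result: proj_W(v) = (-172/63, -220/63, -80/63, -100/21).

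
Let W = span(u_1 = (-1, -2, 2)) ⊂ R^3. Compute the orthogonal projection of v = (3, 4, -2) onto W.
proj_W(v) = (5/3, 10/3, -10/3)

Set up U = [u_1 | ... | u_1] ∈ R^(3×1). The projector onto W = col(U) is P = U (U^T U)^(-1) U^T.
Compute U^T U =
  [9],
and U^T v = (-15).
Solve U^T U · c = U^T v for the coefficients: c = (-5/3). The projection is proj_W(v) = U c.
Check: (v - proj_W(v)) · u_1 = 0  (should be 0).
Result: proj_W(v) = (5/3, 10/3, -10/3).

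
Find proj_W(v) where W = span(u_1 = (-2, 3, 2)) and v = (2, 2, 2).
proj_W(v) = (-12/17, 18/17, 12/17)

Set up U = [u_1 | ... | u_1] ∈ R^(3×1). The projector onto W = col(U) is P = U (U^T U)^(-1) U^T.
Compute U^T U =
  [17],
and U^T v = (6).
Solve U^T U · c = U^T v for the coefficients: c = (6/17). The projection is proj_W(v) = U c.
Check: (v - proj_W(v)) · u_1 = 0  (should be 0).
Result: proj_W(v) = (-12/17, 18/17, 12/17).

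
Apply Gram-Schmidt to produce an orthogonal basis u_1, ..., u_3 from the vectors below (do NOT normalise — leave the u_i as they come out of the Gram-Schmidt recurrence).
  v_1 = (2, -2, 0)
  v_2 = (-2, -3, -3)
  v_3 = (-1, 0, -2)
Orthogonal basis:
  u_1 = (2, -2, 0)
  u_2 = (-5/2, -5/2, -3)
  u_3 = (21/43, 21/43, -35/43)

Apply the Gram-Schmidt recurrence
  u_1 = v_1
  u_i = v_i − Σ_{j<i} ((v_i · u_j) / (u_j · u_j)) · u_j.

Step by step this gives:
  u_1 = (2, -2, 0)
  u_2 = (-5/2, -5/2, -3)
  u_3 = (21/43, 21/43, -35/43)

Orthogonality check:
  u_2 · u_1 = 0 (should be 0)
  u_3 · u_1 = 0 (should be 0)
  u_3 · u_2 = 0 (should be 0)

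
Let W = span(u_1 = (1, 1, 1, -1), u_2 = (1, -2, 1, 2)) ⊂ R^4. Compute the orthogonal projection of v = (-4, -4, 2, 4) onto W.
proj_W(v) = (-1, -4, -1, 4)

Set up U = [u_1 | ... | u_2] ∈ R^(4×2). The projector onto W = col(U) is P = U (U^T U)^(-1) U^T.
Compute U^T U =
  [4, -2]
  [-2, 10],
and U^T v = (-10, 14).
Solve U^T U · c = U^T v for the coefficients: c = (-2, 1). The projection is proj_W(v) = U c.
Check: (v - proj_W(v)) · u_1 = 0  (should be 0).
Check: (v - proj_W(v)) · u_2 = 0  (should be 0).
Result: proj_W(v) = (-1, -4, -1, 4).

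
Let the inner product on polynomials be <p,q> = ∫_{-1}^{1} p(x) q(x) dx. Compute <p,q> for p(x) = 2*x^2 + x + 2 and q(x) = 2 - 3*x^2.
<p,q> = 64/15

Expand the product: p(x)·q(x) = -6*x^4 - 3*x^3 - 2*x^2 + 2*x + 4.
∫_{-1}^{1} of each monomial x^k gives [2/(k+1) if k even, 0 if k odd]. Integrating term-by-term (or equivalently evaluating the antiderivative F(x) = -6*x^5/5 - 3*x^4/4 - 2*x^3/3 + x^2 + 4*x at the endpoints):
  F(1) − F(−1) = 143/60 − (-113/60) = 64/15.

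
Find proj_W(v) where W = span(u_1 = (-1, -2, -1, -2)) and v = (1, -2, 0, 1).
proj_W(v) = (-1/10, -1/5, -1/10, -1/5)

Set up U = [u_1 | ... | u_1] ∈ R^(4×1). The projector onto W = col(U) is P = U (U^T U)^(-1) U^T.
Compute U^T U =
  [10],
and U^T v = (1).
Solve U^T U · c = U^T v for the coefficients: c = (1/10). The projection is proj_W(v) = U c.
Check: (v - proj_W(v)) · u_1 = 0  (should be 0).
Result: proj_W(v) = (-1/10, -1/5, -1/10, -1/5).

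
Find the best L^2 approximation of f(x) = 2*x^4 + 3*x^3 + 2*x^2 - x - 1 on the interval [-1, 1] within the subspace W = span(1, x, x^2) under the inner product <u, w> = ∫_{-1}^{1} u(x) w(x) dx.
g(x) = 26*x^2/7 + 4*x/5 - 41/35

The best approximation g ∈ W is the orthogonal projection of f onto W. Writing g = a_0 + a_1 x + a_2 x^2, the coefficients solve the normal equations G · a = b where
  G_{ij} = <φ_i, φ_j> and b_i = <f, φ_i>, with φ_0 = 1, φ_1 = x, φ_2 = x^2.
G =
  [2, 0, 2/3]
  [0, 2/3, 0]
  [2/3, 0, 2/5],
b = (2/15, 8/15, 74/105).
Solving gives a_0 = -41/35, a_1 = 4/5, a_2 = 26/7, so
  g(x) = 26*x^2/7 + 4*x/5 - 41/35.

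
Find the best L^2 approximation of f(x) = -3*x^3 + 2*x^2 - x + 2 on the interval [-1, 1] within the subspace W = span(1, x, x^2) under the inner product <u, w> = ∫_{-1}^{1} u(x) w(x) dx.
g(x) = 2*x^2 - 14*x/5 + 2

The best approximation g ∈ W is the orthogonal projection of f onto W. Writing g = a_0 + a_1 x + a_2 x^2, the coefficients solve the normal equations G · a = b where
  G_{ij} = <φ_i, φ_j> and b_i = <f, φ_i>, with φ_0 = 1, φ_1 = x, φ_2 = x^2.
G =
  [2, 0, 2/3]
  [0, 2/3, 0]
  [2/3, 0, 2/5],
b = (16/3, -28/15, 32/15).
Solving gives a_0 = 2, a_1 = -14/5, a_2 = 2, so
  g(x) = 2*x^2 - 14*x/5 + 2.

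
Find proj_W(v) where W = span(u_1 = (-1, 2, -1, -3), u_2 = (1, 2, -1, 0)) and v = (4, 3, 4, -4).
proj_W(v) = (7/37, 86/37, -43/37, -54/37)

Set up U = [u_1 | ... | u_2] ∈ R^(4×2). The projector onto W = col(U) is P = U (U^T U)^(-1) U^T.
Compute U^T U =
  [15, 4]
  [4, 6],
and U^T v = (10, 6).
Solve U^T U · c = U^T v for the coefficients: c = (18/37, 25/37). The projection is proj_W(v) = U c.
Check: (v - proj_W(v)) · u_1 = 0  (should be 0).
Check: (v - proj_W(v)) · u_2 = 0  (should be 0).
Result: proj_W(v) = (7/37, 86/37, -43/37, -54/37).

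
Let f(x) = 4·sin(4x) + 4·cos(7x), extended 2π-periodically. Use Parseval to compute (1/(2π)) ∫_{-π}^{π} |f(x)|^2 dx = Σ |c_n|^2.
Σ |c_n|^2 = 16

Expand |f|^2 and use orthogonality of {sin(nx), cos(mx)} on [-π, π]:
  ∫_{-π}^{π} sin(nx)^2 dx = π, ∫ cos(mx)^2 dx = π, and cross terms integrate to 0.
So ∫_{-π}^{π} f(x)^2 dx = 4^2 · π + 4^2 · π = (16 + 16)π.
Divide by 2π: (16 + 16)/2 = 16.
By Parseval, this equals Σ |c_n|^2.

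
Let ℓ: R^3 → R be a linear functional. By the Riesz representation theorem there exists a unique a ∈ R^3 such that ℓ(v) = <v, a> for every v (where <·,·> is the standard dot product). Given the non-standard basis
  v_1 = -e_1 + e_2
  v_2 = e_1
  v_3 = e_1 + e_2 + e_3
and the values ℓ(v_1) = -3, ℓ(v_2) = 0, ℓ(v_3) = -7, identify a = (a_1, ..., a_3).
a = (0, -3, -4)

Write a = (a_1, ..., a_3) in the standard basis. For each basis vector v_i, ℓ(v_i) = <v_i, a> is a linear equation in the a_j's. Collect the n equations into a matrix system V a = ℓ, where row i of V is v_i (expressed in the standard basis). Since V is invertible (lower-triangular with 1s on the diagonal, up to permutation), solve by back-substitution:
  V =
[[-1, 1, 0],
 [1, 0, 0],
 [1, 1, 1]]
  V a = (-3, 0, -7)
Solving gives a = (0, -3, -4).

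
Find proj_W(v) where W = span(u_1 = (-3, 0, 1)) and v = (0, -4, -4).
proj_W(v) = (6/5, 0, -2/5)

Set up U = [u_1 | ... | u_1] ∈ R^(3×1). The projector onto W = col(U) is P = U (U^T U)^(-1) U^T.
Compute U^T U =
  [10],
and U^T v = (-4).
Solve U^T U · c = U^T v for the coefficients: c = (-2/5). The projection is proj_W(v) = U c.
Check: (v - proj_W(v)) · u_1 = 0  (should be 0).
Result: proj_W(v) = (6/5, 0, -2/5).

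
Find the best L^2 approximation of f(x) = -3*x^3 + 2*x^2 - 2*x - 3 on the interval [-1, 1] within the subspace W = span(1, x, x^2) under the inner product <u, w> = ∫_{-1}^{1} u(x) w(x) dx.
g(x) = 2*x^2 - 19*x/5 - 3

The best approximation g ∈ W is the orthogonal projection of f onto W. Writing g = a_0 + a_1 x + a_2 x^2, the coefficients solve the normal equations G · a = b where
  G_{ij} = <φ_i, φ_j> and b_i = <f, φ_i>, with φ_0 = 1, φ_1 = x, φ_2 = x^2.
G =
  [2, 0, 2/3]
  [0, 2/3, 0]
  [2/3, 0, 2/5],
b = (-14/3, -38/15, -6/5).
Solving gives a_0 = -3, a_1 = -19/5, a_2 = 2, so
  g(x) = 2*x^2 - 19*x/5 - 3.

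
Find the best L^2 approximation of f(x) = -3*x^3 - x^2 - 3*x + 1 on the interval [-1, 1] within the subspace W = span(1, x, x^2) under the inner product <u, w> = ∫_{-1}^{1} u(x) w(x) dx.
g(x) = -x^2 - 24*x/5 + 1

The best approximation g ∈ W is the orthogonal projection of f onto W. Writing g = a_0 + a_1 x + a_2 x^2, the coefficients solve the normal equations G · a = b where
  G_{ij} = <φ_i, φ_j> and b_i = <f, φ_i>, with φ_0 = 1, φ_1 = x, φ_2 = x^2.
G =
  [2, 0, 2/3]
  [0, 2/3, 0]
  [2/3, 0, 2/5],
b = (4/3, -16/5, 4/15).
Solving gives a_0 = 1, a_1 = -24/5, a_2 = -1, so
  g(x) = -x^2 - 24*x/5 + 1.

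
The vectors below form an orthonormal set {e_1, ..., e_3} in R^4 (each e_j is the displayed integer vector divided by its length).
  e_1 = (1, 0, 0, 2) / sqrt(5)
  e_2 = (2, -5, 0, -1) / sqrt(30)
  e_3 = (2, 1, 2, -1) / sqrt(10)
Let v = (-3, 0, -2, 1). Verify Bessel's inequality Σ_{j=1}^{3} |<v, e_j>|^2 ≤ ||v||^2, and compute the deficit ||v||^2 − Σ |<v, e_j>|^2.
Σ |<v, e_j>|^2 = 209/15; ||v||^2 = 14; deficit = 1/15

Write each e_j = u_j / sqrt(<u_j, u_j>) where u_j is the displayed integer vector. Then <v, e_j> = <v, u_j> / sqrt(<u_j, u_j>), so |<v, e_j>|^2 = <v, u_j>^2 / <u_j, u_j>.
Coefficients: <v, e_1> = -1/sqrt(5), <v, e_2> = -7/sqrt(30), <v, e_3> = -11/sqrt(10).
Square and sum: Σ |<v, e_j>|^2 = 209/15.
Compute ||v||^2 = v·v = 14.
Deficit = 14 − 209/15 = 1/15 ≥ 0, confirming Bessel's inequality. (The deficit equals ||v − Σ <v,e_j> e_j||^2, the squared distance from v to span{e_j}.)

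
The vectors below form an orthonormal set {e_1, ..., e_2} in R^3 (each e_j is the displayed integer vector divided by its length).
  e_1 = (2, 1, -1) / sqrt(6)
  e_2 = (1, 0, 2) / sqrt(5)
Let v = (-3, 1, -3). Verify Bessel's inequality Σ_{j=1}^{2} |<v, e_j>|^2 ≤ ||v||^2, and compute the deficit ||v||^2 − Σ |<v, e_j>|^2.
Σ |<v, e_j>|^2 = 253/15; ||v||^2 = 19; deficit = 32/15

Write each e_j = u_j / sqrt(<u_j, u_j>) where u_j is the displayed integer vector. Then <v, e_j> = <v, u_j> / sqrt(<u_j, u_j>), so |<v, e_j>|^2 = <v, u_j>^2 / <u_j, u_j>.
Coefficients: <v, e_1> = -2/sqrt(6), <v, e_2> = -9/sqrt(5).
Square and sum: Σ |<v, e_j>|^2 = 253/15.
Compute ||v||^2 = v·v = 19.
Deficit = 19 − 253/15 = 32/15 ≥ 0, confirming Bessel's inequality. (The deficit equals ||v − Σ <v,e_j> e_j||^2, the squared distance from v to span{e_j}.)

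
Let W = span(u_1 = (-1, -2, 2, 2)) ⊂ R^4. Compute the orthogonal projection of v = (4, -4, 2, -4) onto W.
proj_W(v) = (0, 0, 0, 0)

Set up U = [u_1 | ... | u_1] ∈ R^(4×1). The projector onto W = col(U) is P = U (U^T U)^(-1) U^T.
Compute U^T U =
  [13],
and U^T v = (0).
Solve U^T U · c = U^T v for the coefficients: c = (0). The projection is proj_W(v) = U c.
Check: (v - proj_W(v)) · u_1 = 0  (should be 0).
Result: proj_W(v) = (0, 0, 0, 0).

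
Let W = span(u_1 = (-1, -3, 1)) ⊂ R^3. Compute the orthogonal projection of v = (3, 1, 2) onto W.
proj_W(v) = (4/11, 12/11, -4/11)

Set up U = [u_1 | ... | u_1] ∈ R^(3×1). The projector onto W = col(U) is P = U (U^T U)^(-1) U^T.
Compute U^T U =
  [11],
and U^T v = (-4).
Solve U^T U · c = U^T v for the coefficients: c = (-4/11). The projection is proj_W(v) = U c.
Check: (v - proj_W(v)) · u_1 = 0  (should be 0).
Result: proj_W(v) = (4/11, 12/11, -4/11).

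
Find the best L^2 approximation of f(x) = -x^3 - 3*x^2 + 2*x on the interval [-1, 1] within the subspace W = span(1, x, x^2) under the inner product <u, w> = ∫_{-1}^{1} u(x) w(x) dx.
g(x) = -3*x^2 + 7*x/5

The best approximation g ∈ W is the orthogonal projection of f onto W. Writing g = a_0 + a_1 x + a_2 x^2, the coefficients solve the normal equations G · a = b where
  G_{ij} = <φ_i, φ_j> and b_i = <f, φ_i>, with φ_0 = 1, φ_1 = x, φ_2 = x^2.
G =
  [2, 0, 2/3]
  [0, 2/3, 0]
  [2/3, 0, 2/5],
b = (-2, 14/15, -6/5).
Solving gives a_0 = 0, a_1 = 7/5, a_2 = -3, so
  g(x) = -3*x^2 + 7*x/5.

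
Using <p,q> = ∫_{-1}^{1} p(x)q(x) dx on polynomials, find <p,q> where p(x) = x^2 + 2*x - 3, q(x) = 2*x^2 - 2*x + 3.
<p,q> = -328/15

Expand the product: p(x)·q(x) = 2*x^4 + 2*x^3 - 7*x^2 + 12*x - 9.
∫_{-1}^{1} of each monomial x^k gives [2/(k+1) if k even, 0 if k odd]. Integrating term-by-term (or equivalently evaluating the antiderivative F(x) = 2*x^5/5 + x^4/2 - 7*x^3/3 + 6*x^2 - 9*x at the endpoints):
  F(1) − F(−1) = -133/30 − (523/30) = -328/15.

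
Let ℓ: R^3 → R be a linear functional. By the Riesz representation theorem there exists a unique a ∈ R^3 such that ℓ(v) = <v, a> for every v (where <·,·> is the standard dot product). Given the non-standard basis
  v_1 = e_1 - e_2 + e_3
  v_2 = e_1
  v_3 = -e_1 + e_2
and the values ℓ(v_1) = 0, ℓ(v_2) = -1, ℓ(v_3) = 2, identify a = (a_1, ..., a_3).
a = (-1, 1, 2)

Write a = (a_1, ..., a_3) in the standard basis. For each basis vector v_i, ℓ(v_i) = <v_i, a> is a linear equation in the a_j's. Collect the n equations into a matrix system V a = ℓ, where row i of V is v_i (expressed in the standard basis). Since V is invertible (lower-triangular with 1s on the diagonal, up to permutation), solve by back-substitution:
  V =
[[1, -1, 1],
 [1, 0, 0],
 [-1, 1, 0]]
  V a = (0, -1, 2)
Solving gives a = (-1, 1, 2).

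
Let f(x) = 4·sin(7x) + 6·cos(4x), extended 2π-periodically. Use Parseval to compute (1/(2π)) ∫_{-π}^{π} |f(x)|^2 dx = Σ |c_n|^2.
Σ |c_n|^2 = 26

Expand |f|^2 and use orthogonality of {sin(nx), cos(mx)} on [-π, π]:
  ∫_{-π}^{π} sin(nx)^2 dx = π, ∫ cos(mx)^2 dx = π, and cross terms integrate to 0.
So ∫_{-π}^{π} f(x)^2 dx = 4^2 · π + 6^2 · π = (16 + 36)π.
Divide by 2π: (16 + 36)/2 = 26.
By Parseval, this equals Σ |c_n|^2.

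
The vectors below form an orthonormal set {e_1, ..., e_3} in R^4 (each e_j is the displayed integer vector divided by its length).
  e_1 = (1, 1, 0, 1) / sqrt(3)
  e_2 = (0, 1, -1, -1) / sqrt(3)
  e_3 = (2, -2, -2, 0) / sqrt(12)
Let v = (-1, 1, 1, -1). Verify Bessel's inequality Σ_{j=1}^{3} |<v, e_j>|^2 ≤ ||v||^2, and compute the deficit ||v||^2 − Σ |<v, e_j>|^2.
Σ |<v, e_j>|^2 = 11/3; ||v||^2 = 4; deficit = 1/3

Write each e_j = u_j / sqrt(<u_j, u_j>) where u_j is the displayed integer vector. Then <v, e_j> = <v, u_j> / sqrt(<u_j, u_j>), so |<v, e_j>|^2 = <v, u_j>^2 / <u_j, u_j>.
Coefficients: <v, e_1> = -1/sqrt(3), <v, e_2> = 1/sqrt(3), <v, e_3> = -6/sqrt(12).
Square and sum: Σ |<v, e_j>|^2 = 11/3.
Compute ||v||^2 = v·v = 4.
Deficit = 4 − 11/3 = 1/3 ≥ 0, confirming Bessel's inequality. (The deficit equals ||v − Σ <v,e_j> e_j||^2, the squared distance from v to span{e_j}.)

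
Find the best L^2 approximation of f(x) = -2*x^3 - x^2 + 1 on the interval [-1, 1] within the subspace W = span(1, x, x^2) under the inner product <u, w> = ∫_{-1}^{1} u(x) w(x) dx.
g(x) = -x^2 - 6*x/5 + 1

The best approximation g ∈ W is the orthogonal projection of f onto W. Writing g = a_0 + a_1 x + a_2 x^2, the coefficients solve the normal equations G · a = b where
  G_{ij} = <φ_i, φ_j> and b_i = <f, φ_i>, with φ_0 = 1, φ_1 = x, φ_2 = x^2.
G =
  [2, 0, 2/3]
  [0, 2/3, 0]
  [2/3, 0, 2/5],
b = (4/3, -4/5, 4/15).
Solving gives a_0 = 1, a_1 = -6/5, a_2 = -1, so
  g(x) = -x^2 - 6*x/5 + 1.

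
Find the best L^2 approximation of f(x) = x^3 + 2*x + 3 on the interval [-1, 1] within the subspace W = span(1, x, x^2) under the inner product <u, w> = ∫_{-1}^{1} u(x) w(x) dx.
g(x) = 13*x/5 + 3

The best approximation g ∈ W is the orthogonal projection of f onto W. Writing g = a_0 + a_1 x + a_2 x^2, the coefficients solve the normal equations G · a = b where
  G_{ij} = <φ_i, φ_j> and b_i = <f, φ_i>, with φ_0 = 1, φ_1 = x, φ_2 = x^2.
G =
  [2, 0, 2/3]
  [0, 2/3, 0]
  [2/3, 0, 2/5],
b = (6, 26/15, 2).
Solving gives a_0 = 3, a_1 = 13/5, a_2 = 0, so
  g(x) = 13*x/5 + 3.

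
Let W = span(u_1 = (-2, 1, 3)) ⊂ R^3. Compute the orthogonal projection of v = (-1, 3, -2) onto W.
proj_W(v) = (1/7, -1/14, -3/14)

Set up U = [u_1 | ... | u_1] ∈ R^(3×1). The projector onto W = col(U) is P = U (U^T U)^(-1) U^T.
Compute U^T U =
  [14],
and U^T v = (-1).
Solve U^T U · c = U^T v for the coefficients: c = (-1/14). The projection is proj_W(v) = U c.
Check: (v - proj_W(v)) · u_1 = 0  (should be 0).
Result: proj_W(v) = (1/7, -1/14, -3/14).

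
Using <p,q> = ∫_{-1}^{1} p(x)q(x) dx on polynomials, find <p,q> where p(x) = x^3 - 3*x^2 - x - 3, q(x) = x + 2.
<p,q> = -244/15

Expand the product: p(x)·q(x) = x^4 - x^3 - 7*x^2 - 5*x - 6.
∫_{-1}^{1} of each monomial x^k gives [2/(k+1) if k even, 0 if k odd]. Integrating term-by-term (or equivalently evaluating the antiderivative F(x) = x^5/5 - x^4/4 - 7*x^3/3 - 5*x^2/2 - 6*x at the endpoints):
  F(1) − F(−1) = -653/60 − (323/60) = -244/15.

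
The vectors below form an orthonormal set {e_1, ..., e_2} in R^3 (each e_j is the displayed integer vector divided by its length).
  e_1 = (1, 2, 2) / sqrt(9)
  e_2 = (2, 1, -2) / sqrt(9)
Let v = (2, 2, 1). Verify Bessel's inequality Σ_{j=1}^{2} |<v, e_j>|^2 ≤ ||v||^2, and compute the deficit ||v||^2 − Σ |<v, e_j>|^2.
Σ |<v, e_j>|^2 = 80/9; ||v||^2 = 9; deficit = 1/9

Write each e_j = u_j / sqrt(<u_j, u_j>) where u_j is the displayed integer vector. Then <v, e_j> = <v, u_j> / sqrt(<u_j, u_j>), so |<v, e_j>|^2 = <v, u_j>^2 / <u_j, u_j>.
Coefficients: <v, e_1> = 8/sqrt(9), <v, e_2> = 4/sqrt(9).
Square and sum: Σ |<v, e_j>|^2 = 80/9.
Compute ||v||^2 = v·v = 9.
Deficit = 9 − 80/9 = 1/9 ≥ 0, confirming Bessel's inequality. (The deficit equals ||v − Σ <v,e_j> e_j||^2, the squared distance from v to span{e_j}.)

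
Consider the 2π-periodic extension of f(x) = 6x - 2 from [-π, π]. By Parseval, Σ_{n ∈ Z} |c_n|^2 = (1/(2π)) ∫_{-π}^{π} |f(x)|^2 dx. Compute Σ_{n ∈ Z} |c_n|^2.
Σ |c_n|^2 = 12π^2 + 4

Expand and integrate term by term over [-π, π]:
  ∫ (6x)^2 dx = 36·(2π^3/3); ∫ 2·6·(-2)·x dx = 0 (odd integrand); ∫ (-2)^2 dx = 4·2π.
So (1/(2π)) ∫_{-π}^{π} (6x - 2)^2 dx = 36π^2/3 + 4 = 12π^2 + 4.
Parseval ⇒ Σ |c_n|^2 = 12π^2 + 4.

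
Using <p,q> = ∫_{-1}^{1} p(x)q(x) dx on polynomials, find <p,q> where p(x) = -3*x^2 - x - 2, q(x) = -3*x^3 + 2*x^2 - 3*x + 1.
<p,q> = -118/15

Expand the product: p(x)·q(x) = 9*x^5 - 3*x^4 + 13*x^3 - 4*x^2 + 5*x - 2.
∫_{-1}^{1} of each monomial x^k gives [2/(k+1) if k even, 0 if k odd]. Integrating term-by-term (or equivalently evaluating the antiderivative F(x) = 3*x^6/2 - 3*x^5/5 + 13*x^4/4 - 4*x^3/3 + 5*x^2/2 - 2*x at the endpoints):
  F(1) − F(−1) = 199/60 − (671/60) = -118/15.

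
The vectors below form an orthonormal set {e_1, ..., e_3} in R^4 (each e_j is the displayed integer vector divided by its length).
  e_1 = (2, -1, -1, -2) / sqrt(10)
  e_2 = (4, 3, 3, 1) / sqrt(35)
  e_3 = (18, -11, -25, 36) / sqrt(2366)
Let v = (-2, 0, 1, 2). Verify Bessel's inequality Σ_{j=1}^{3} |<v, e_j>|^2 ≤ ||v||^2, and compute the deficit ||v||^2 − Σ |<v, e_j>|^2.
Σ |<v, e_j>|^2 = 1421/169; ||v||^2 = 9; deficit = 100/169

Write each e_j = u_j / sqrt(<u_j, u_j>) where u_j is the displayed integer vector. Then <v, e_j> = <v, u_j> / sqrt(<u_j, u_j>), so |<v, e_j>|^2 = <v, u_j>^2 / <u_j, u_j>.
Coefficients: <v, e_1> = -9/sqrt(10), <v, e_2> = -3/sqrt(35), <v, e_3> = 11/sqrt(2366).
Square and sum: Σ |<v, e_j>|^2 = 1421/169.
Compute ||v||^2 = v·v = 9.
Deficit = 9 − 1421/169 = 100/169 ≥ 0, confirming Bessel's inequality. (The deficit equals ||v − Σ <v,e_j> e_j||^2, the squared distance from v to span{e_j}.)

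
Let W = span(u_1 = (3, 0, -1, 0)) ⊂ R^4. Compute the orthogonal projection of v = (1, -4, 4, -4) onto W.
proj_W(v) = (-3/10, 0, 1/10, 0)

Set up U = [u_1 | ... | u_1] ∈ R^(4×1). The projector onto W = col(U) is P = U (U^T U)^(-1) U^T.
Compute U^T U =
  [10],
and U^T v = (-1).
Solve U^T U · c = U^T v for the coefficients: c = (-1/10). The projection is proj_W(v) = U c.
Check: (v - proj_W(v)) · u_1 = 0  (should be 0).
Result: proj_W(v) = (-3/10, 0, 1/10, 0).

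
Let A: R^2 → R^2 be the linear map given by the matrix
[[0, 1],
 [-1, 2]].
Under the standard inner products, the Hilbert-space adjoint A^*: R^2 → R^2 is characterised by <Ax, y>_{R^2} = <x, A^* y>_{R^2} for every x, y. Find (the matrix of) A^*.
A^* = A^T =
[[0, -1],
 [1, 2]]

For real matrices with standard dot products, the defining identity <Ax, y> = <x, A^* y> gives (Ax)^T y = x^T (A^*) y, i.e. x^T A^T y = x^T (A^*) y. Since this holds for all x, y, we must have A^* = A^T. Therefore
A^* =
[[0, -1],
 [1, 2]].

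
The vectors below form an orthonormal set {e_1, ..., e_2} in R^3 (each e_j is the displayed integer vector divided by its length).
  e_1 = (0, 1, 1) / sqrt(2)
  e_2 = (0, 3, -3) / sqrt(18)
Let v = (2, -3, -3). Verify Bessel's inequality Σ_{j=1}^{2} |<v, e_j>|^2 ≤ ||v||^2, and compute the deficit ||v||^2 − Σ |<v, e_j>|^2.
Σ |<v, e_j>|^2 = 18; ||v||^2 = 22; deficit = 4

Write each e_j = u_j / sqrt(<u_j, u_j>) where u_j is the displayed integer vector. Then <v, e_j> = <v, u_j> / sqrt(<u_j, u_j>), so |<v, e_j>|^2 = <v, u_j>^2 / <u_j, u_j>.
Coefficients: <v, e_1> = -6/sqrt(2), <v, e_2> = 0/sqrt(18).
Square and sum: Σ |<v, e_j>|^2 = 18.
Compute ||v||^2 = v·v = 22.
Deficit = 22 − 18 = 4 ≥ 0, confirming Bessel's inequality. (The deficit equals ||v − Σ <v,e_j> e_j||^2, the squared distance from v to span{e_j}.)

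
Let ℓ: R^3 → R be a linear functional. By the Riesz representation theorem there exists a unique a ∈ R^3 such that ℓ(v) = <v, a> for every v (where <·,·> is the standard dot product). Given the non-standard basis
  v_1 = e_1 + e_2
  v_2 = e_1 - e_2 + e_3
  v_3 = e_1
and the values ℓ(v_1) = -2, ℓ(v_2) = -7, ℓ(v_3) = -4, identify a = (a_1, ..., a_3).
a = (-4, 2, -1)

Write a = (a_1, ..., a_3) in the standard basis. For each basis vector v_i, ℓ(v_i) = <v_i, a> is a linear equation in the a_j's. Collect the n equations into a matrix system V a = ℓ, where row i of V is v_i (expressed in the standard basis). Since V is invertible (lower-triangular with 1s on the diagonal, up to permutation), solve by back-substitution:
  V =
[[1, 1, 0],
 [1, -1, 1],
 [1, 0, 0]]
  V a = (-2, -7, -4)
Solving gives a = (-4, 2, -1).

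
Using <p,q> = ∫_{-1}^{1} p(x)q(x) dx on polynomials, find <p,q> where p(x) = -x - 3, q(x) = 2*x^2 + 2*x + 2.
<p,q> = -52/3

Expand the product: p(x)·q(x) = -2*x^3 - 8*x^2 - 8*x - 6.
∫_{-1}^{1} of each monomial x^k gives [2/(k+1) if k even, 0 if k odd]. Integrating term-by-term (or equivalently evaluating the antiderivative F(x) = -x^4/2 - 8*x^3/3 - 4*x^2 - 6*x at the endpoints):
  F(1) − F(−1) = -79/6 − (25/6) = -52/3.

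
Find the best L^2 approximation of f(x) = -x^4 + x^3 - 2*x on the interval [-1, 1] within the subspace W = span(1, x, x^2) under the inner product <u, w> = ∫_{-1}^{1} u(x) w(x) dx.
g(x) = -6*x^2/7 - 7*x/5 + 3/35

The best approximation g ∈ W is the orthogonal projection of f onto W. Writing g = a_0 + a_1 x + a_2 x^2, the coefficients solve the normal equations G · a = b where
  G_{ij} = <φ_i, φ_j> and b_i = <f, φ_i>, with φ_0 = 1, φ_1 = x, φ_2 = x^2.
G =
  [2, 0, 2/3]
  [0, 2/3, 0]
  [2/3, 0, 2/5],
b = (-2/5, -14/15, -2/7).
Solving gives a_0 = 3/35, a_1 = -7/5, a_2 = -6/7, so
  g(x) = -6*x^2/7 - 7*x/5 + 3/35.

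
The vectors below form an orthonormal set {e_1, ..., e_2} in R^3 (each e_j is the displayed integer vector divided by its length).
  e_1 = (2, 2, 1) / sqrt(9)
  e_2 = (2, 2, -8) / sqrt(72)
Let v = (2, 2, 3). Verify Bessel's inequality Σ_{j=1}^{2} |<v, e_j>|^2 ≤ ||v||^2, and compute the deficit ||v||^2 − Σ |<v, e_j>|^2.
Σ |<v, e_j>|^2 = 17; ||v||^2 = 17; deficit = 0

Write each e_j = u_j / sqrt(<u_j, u_j>) where u_j is the displayed integer vector. Then <v, e_j> = <v, u_j> / sqrt(<u_j, u_j>), so |<v, e_j>|^2 = <v, u_j>^2 / <u_j, u_j>.
Coefficients: <v, e_1> = 11/sqrt(9), <v, e_2> = -16/sqrt(72).
Square and sum: Σ |<v, e_j>|^2 = 17.
Compute ||v||^2 = v·v = 17.
Deficit = 17 − 17 = 0 ≥ 0, confirming Bessel's inequality. (The deficit equals ||v − Σ <v,e_j> e_j||^2, the squared distance from v to span{e_j}.)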